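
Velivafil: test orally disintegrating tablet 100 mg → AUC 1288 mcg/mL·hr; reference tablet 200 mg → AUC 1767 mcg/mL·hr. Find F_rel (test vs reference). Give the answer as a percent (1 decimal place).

F_rel = 145.8%

F_rel = (AUC_test/D_test) / (AUC_ref/D_ref)
      = (1288/100) / (1767/200)
      = 12.88 / 8.835 = 1.4578 = 145.78%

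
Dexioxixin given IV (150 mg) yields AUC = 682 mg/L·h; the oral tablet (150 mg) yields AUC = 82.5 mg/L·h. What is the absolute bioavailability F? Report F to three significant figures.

F = (AUC_ev / D_ev) / (AUC_iv / D_iv)
  = (82.5/150) / (682/150)
  = 0.55 / 4.54667 = 0.1210

F = 0.121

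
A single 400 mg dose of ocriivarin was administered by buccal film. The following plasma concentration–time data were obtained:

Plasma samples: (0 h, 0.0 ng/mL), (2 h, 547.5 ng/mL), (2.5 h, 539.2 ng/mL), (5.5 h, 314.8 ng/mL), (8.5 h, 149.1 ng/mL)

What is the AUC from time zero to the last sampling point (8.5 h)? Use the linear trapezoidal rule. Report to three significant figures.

AUC = 2800 ng/mL·h

Trapezoidal AUC_0→8.5:
  [0→2]: (0.0+547.5)/2 × 2 = 547.5
  [2→2.5]: (547.5+539.2)/2 × 0.5 = 271.675
  [2.5→5.5]: (539.2+314.8)/2 × 3 = 1281.0
  [5.5→8.5]: (314.8+149.1)/2 × 3 = 695.85
  Sum = 2796.025 ng/mL·h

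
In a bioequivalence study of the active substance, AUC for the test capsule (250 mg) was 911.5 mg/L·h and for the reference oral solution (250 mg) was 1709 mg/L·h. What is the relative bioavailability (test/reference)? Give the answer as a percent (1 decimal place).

F_rel = (AUC_test/D_test) / (AUC_ref/D_ref)
      = (911.5/250) / (1709/250)
      = 3.646 / 6.836 = 0.5334 = 53.34%

F_rel = 53.3%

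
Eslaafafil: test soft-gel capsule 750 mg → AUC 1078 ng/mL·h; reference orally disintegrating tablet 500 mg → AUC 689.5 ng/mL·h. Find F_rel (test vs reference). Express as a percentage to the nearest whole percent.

F_rel = 104%

F_rel = (AUC_test/D_test) / (AUC_ref/D_ref)
      = (1078/750) / (689.5/500)
      = 1.43733 / 1.379 = 1.0423 = 104.23%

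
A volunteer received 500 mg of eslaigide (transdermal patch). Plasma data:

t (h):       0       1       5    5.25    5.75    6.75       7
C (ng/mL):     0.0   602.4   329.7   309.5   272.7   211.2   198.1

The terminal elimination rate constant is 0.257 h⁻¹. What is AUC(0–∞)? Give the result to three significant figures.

Trapezoidal AUC_0→7:
  [0→1]: (0.0+602.4)/2 × 1 = 301.2
  [1→5]: (602.4+329.7)/2 × 4 = 1864.2
  [5→5.25]: (329.7+309.5)/2 × 0.25 = 79.9
  [5.25→5.75]: (309.5+272.7)/2 × 0.5 = 145.55
  [5.75→6.75]: (272.7+211.2)/2 × 1 = 241.95
  [6.75→7]: (211.2+198.1)/2 × 0.25 = 51.1625
  Sum = 2683.9625 ng/mL·h
Extrapolated tail: C_last / k_e = 198.1 / 0.257 = 770.817
AUC_0→∞ = 2683.9625 + 770.817 = 3454.7795 ng/mL·h

AUC = 3450 ng/mL·h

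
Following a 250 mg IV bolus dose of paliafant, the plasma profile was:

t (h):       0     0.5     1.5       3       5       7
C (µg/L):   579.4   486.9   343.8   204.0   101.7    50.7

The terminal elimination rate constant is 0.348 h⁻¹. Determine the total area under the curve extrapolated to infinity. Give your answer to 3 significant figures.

AUC = 1700 µg/L·h

Trapezoidal AUC_0→7:
  [0→0.5]: (579.4+486.9)/2 × 0.5 = 266.575
  [0.5→1.5]: (486.9+343.8)/2 × 1 = 415.35
  [1.5→3]: (343.8+204.0)/2 × 1.5 = 410.85
  [3→5]: (204.0+101.7)/2 × 2 = 305.7
  [5→7]: (101.7+50.7)/2 × 2 = 152.4
  Sum = 1550.875 µg/L·h
Extrapolated tail: C_last / k_e = 50.7 / 0.348 = 145.690
AUC_0→∞ = 1550.875 + 145.690 = 1696.565 µg/L·h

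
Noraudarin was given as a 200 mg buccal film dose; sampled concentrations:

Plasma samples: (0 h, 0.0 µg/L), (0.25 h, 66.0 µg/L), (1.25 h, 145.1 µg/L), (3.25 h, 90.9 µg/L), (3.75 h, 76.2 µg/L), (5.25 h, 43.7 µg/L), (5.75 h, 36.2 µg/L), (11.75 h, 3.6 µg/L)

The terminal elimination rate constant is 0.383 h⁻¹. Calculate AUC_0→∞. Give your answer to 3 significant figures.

Trapezoidal AUC_0→11.75:
  [0→0.25]: (0.0+66.0)/2 × 0.25 = 8.25
  [0.25→1.25]: (66.0+145.1)/2 × 1 = 105.55
  [1.25→3.25]: (145.1+90.9)/2 × 2 = 236.0
  [3.25→3.75]: (90.9+76.2)/2 × 0.5 = 41.775
  [3.75→5.25]: (76.2+43.7)/2 × 1.5 = 89.925
  [5.25→5.75]: (43.7+36.2)/2 × 0.5 = 19.975
  [5.75→11.75]: (36.2+3.6)/2 × 6 = 119.4
  Sum = 620.875 µg/L·h
Extrapolated tail: C_last / k_e = 3.6 / 0.383 = 9.399
AUC_0→∞ = 620.875 + 9.399 = 630.274 µg/L·h

AUC = 630 µg/L·h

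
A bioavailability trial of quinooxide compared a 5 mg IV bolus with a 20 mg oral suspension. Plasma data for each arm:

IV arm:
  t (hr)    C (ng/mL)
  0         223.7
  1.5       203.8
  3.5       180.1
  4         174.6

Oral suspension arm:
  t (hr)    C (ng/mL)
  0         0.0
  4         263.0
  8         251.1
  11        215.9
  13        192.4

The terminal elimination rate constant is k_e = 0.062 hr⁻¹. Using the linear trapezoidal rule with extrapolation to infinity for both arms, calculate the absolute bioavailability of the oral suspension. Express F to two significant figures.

Trapezoidal AUC_0→4 (IV):
  [0→1.5]: (223.7+203.8)/2 × 1.5 = 320.625
  [1.5→3.5]: (203.8+180.1)/2 × 2 = 383.9
  [3.5→4]: (180.1+174.6)/2 × 0.5 = 88.675
  Sum = 793.2 ng/mL·hr
IV tail: 174.6/0.062 = 2816.129; AUC_iv,0→∞ = 793.2 + 2816.129 = 3609.329 ng/mL·hr
Trapezoidal AUC_0→13 (oral suspension):
  [0→4]: (0.0+263.0)/2 × 4 = 526.0
  [4→8]: (263.0+251.1)/2 × 4 = 1028.2
  [8→11]: (251.1+215.9)/2 × 3 = 700.5
  [11→13]: (215.9+192.4)/2 × 2 = 408.3
  Sum = 2663.0 ng/mL·hr
oral suspension tail: 192.4/0.062 = 3103.226; AUC_ev,0→∞ = 2663.0 + 3103.226 = 5766.226 ng/mL·hr
F = (AUC_ev/D_ev)/(AUC_iv/D_iv) = (5766.226/20)/(3609.329/5) = 288.3113/721.8658 = 0.3994

F = 0.40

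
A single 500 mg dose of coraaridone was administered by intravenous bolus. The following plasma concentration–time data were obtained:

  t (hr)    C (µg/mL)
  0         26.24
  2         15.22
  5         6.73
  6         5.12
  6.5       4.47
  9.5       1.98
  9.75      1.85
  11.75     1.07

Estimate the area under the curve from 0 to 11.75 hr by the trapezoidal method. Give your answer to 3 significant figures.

AUC = 95.8 µg/mL·hr

Trapezoidal AUC_0→11.75:
  [0→2]: (26.24+15.22)/2 × 2 = 41.46
  [2→5]: (15.22+6.73)/2 × 3 = 32.925
  [5→6]: (6.73+5.12)/2 × 1 = 5.925
  [6→6.5]: (5.12+4.47)/2 × 0.5 = 2.3975
  [6.5→9.5]: (4.47+1.98)/2 × 3 = 9.675
  [9.5→9.75]: (1.98+1.85)/2 × 0.25 = 0.47875
  [9.75→11.75]: (1.85+1.07)/2 × 2 = 2.92
  Sum = 95.78125 µg/mL·hr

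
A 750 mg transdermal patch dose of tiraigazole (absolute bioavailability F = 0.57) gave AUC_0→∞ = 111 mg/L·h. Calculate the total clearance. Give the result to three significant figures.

CL = F × Dose / AUC_0→∞
   = 0.57 × 750 / 111 = 3.85135 L/h

CL = 3.85 L/h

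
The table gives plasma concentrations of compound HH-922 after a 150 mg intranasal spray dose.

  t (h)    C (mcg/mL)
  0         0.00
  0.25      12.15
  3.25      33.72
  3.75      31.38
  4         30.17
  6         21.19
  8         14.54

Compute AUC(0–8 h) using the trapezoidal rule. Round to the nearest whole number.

Trapezoidal AUC_0→8:
  [0→0.25]: (0.00+12.15)/2 × 0.25 = 1.51875
  [0.25→3.25]: (12.15+33.72)/2 × 3 = 68.805
  [3.25→3.75]: (33.72+31.38)/2 × 0.5 = 16.275
  [3.75→4]: (31.38+30.17)/2 × 0.25 = 7.69375
  [4→6]: (30.17+21.19)/2 × 2 = 51.36
  [6→8]: (21.19+14.54)/2 × 2 = 35.73
  Sum = 181.3825 mcg/mL·h

AUC = 181 mcg/mL·h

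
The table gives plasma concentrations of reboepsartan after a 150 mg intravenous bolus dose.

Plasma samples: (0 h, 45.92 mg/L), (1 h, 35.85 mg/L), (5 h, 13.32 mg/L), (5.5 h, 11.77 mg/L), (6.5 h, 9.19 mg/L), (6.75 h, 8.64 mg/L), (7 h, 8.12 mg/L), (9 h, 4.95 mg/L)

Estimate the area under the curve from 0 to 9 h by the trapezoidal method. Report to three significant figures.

AUC = 173 mg/L·h

Trapezoidal AUC_0→9:
  [0→1]: (45.92+35.85)/2 × 1 = 40.885
  [1→5]: (35.85+13.32)/2 × 4 = 98.34
  [5→5.5]: (13.32+11.77)/2 × 0.5 = 6.2725
  [5.5→6.5]: (11.77+9.19)/2 × 1 = 10.48
  [6.5→6.75]: (9.19+8.64)/2 × 0.25 = 2.22875
  [6.75→7]: (8.64+8.12)/2 × 0.25 = 2.095
  [7→9]: (8.12+4.95)/2 × 2 = 13.07
  Sum = 173.37125 mg/L·h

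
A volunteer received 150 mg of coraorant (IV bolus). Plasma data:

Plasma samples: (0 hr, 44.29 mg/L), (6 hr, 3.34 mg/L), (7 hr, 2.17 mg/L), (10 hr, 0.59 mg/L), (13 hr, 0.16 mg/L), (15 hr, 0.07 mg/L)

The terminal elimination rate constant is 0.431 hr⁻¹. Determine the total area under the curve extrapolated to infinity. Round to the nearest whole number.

Trapezoidal AUC_0→15:
  [0→6]: (44.29+3.34)/2 × 6 = 142.89
  [6→7]: (3.34+2.17)/2 × 1 = 2.755
  [7→10]: (2.17+0.59)/2 × 3 = 4.14
  [10→13]: (0.59+0.16)/2 × 3 = 1.125
  [13→15]: (0.16+0.07)/2 × 2 = 0.23
  Sum = 151.14 mg/L·hr
Extrapolated tail: C_last / k_e = 0.07 / 0.431 = 0.162
AUC_0→∞ = 151.14 + 0.162 = 151.302 mg/L·hr

AUC = 151 mg/L·hr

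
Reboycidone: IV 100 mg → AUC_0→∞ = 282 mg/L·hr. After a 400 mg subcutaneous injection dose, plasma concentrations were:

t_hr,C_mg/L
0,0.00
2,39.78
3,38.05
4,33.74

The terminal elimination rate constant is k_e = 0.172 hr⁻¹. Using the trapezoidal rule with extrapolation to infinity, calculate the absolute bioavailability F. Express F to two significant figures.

F = 0.28

Trapezoidal AUC_0→4 (subcutaneous injection):
  [0→2]: (0.00+39.78)/2 × 2 = 39.78
  [2→3]: (39.78+38.05)/2 × 1 = 38.915
  [3→4]: (38.05+33.74)/2 × 1 = 35.895
  Sum = 114.59 mg/L·hr
Tail: C_last/k_e = 33.74/0.172 = 196.163
AUC_0→∞ (subcutaneous injection) = 114.59 + 196.163 = 310.753 mg/L·hr
F = (AUC_ev/D_ev)/(AUC_iv/D_iv) = (310.753/400)/(282/100) = 0.7768825/2.82 = 0.2755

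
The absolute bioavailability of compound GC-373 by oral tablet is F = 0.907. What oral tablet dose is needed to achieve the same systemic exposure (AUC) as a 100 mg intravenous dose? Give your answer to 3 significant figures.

D_oral = 110 mg

For equal systemic exposure: F × D_ev = D_iv
D_ev = D_iv / F = 100 / 0.907 = 110.254 mg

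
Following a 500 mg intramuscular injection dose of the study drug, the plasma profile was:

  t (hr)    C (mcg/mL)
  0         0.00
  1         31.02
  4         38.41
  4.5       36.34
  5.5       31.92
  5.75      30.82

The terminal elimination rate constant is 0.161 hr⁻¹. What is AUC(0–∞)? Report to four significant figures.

AUC = 371.7 mcg/mL·hr

Trapezoidal AUC_0→5.75:
  [0→1]: (0.00+31.02)/2 × 1 = 15.51
  [1→4]: (31.02+38.41)/2 × 3 = 104.145
  [4→4.5]: (38.41+36.34)/2 × 0.5 = 18.6875
  [4.5→5.5]: (36.34+31.92)/2 × 1 = 34.13
  [5.5→5.75]: (31.92+30.82)/2 × 0.25 = 7.8425
  Sum = 180.315 mcg/mL·hr
Extrapolated tail: C_last / k_e = 30.82 / 0.161 = 191.429
AUC_0→∞ = 180.315 + 191.429 = 371.744 mcg/mL·hr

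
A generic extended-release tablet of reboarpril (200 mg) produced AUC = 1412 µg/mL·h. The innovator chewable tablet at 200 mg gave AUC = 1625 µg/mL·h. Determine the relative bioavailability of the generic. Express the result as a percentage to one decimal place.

F_rel = (AUC_test/D_test) / (AUC_ref/D_ref)
      = (1412/200) / (1625/200)
      = 7.06 / 8.125 = 0.8689 = 86.89%

F_rel = 86.9%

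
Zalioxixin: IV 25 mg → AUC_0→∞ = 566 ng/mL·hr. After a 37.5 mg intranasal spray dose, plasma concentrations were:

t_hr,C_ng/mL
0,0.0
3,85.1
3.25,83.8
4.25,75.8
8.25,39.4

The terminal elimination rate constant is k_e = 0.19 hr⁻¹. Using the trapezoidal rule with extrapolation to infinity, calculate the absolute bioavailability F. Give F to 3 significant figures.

Trapezoidal AUC_0→8.25 (intranasal spray):
  [0→3]: (0.0+85.1)/2 × 3 = 127.65
  [3→3.25]: (85.1+83.8)/2 × 0.25 = 21.1125
  [3.25→4.25]: (83.8+75.8)/2 × 1 = 79.8
  [4.25→8.25]: (75.8+39.4)/2 × 4 = 230.4
  Sum = 458.9625 ng/mL·hr
Tail: C_last/k_e = 39.4/0.19 = 207.368
AUC_0→∞ (intranasal spray) = 458.9625 + 207.368 = 666.3305 ng/mL·hr
F = (AUC_ev/D_ev)/(AUC_iv/D_iv) = (666.3305/37.5)/(566/25) = 17.7688/22.64 = 0.7848

F = 0.785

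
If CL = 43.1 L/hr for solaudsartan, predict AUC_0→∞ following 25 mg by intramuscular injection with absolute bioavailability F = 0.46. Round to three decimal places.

AUC = 0.267 mg/L·hr

AUC_0→∞ = F × Dose / CL
        = 0.46 × 25 / 43.1 = 0.266821 mg/L·hr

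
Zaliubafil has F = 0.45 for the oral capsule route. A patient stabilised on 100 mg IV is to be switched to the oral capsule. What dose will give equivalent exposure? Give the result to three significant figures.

For equal systemic exposure: F × D_ev = D_iv
D_ev = D_iv / F = 100 / 0.45 = 222.222 mg

D_oral = 222 mg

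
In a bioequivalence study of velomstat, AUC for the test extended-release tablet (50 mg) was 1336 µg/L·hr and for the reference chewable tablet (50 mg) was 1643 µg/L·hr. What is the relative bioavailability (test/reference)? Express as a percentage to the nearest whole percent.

F_rel = 81%

F_rel = (AUC_test/D_test) / (AUC_ref/D_ref)
      = (1336/50) / (1643/50)
      = 26.72 / 32.86 = 0.8131 = 81.31%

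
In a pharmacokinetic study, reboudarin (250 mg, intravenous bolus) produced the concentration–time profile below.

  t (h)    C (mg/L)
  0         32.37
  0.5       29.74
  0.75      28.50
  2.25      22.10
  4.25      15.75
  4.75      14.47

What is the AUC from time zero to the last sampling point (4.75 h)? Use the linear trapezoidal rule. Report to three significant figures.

AUC = 106 mg/L·h

Trapezoidal AUC_0→4.75:
  [0→0.5]: (32.37+29.74)/2 × 0.5 = 15.5275
  [0.5→0.75]: (29.74+28.50)/2 × 0.25 = 7.28
  [0.75→2.25]: (28.50+22.10)/2 × 1.5 = 37.95
  [2.25→4.25]: (22.10+15.75)/2 × 2 = 37.85
  [4.25→4.75]: (15.75+14.47)/2 × 0.5 = 7.555
  Sum = 106.1625 mg/L·h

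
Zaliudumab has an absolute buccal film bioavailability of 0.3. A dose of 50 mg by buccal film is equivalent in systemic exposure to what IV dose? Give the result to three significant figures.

D_iv = 15.0 mg

Systemic exposure from an extravascular dose = F × D_ev, so the equivalent IV dose is F × D_ev.
D_iv = F × D_ev = 0.3 × 50 = 15 mg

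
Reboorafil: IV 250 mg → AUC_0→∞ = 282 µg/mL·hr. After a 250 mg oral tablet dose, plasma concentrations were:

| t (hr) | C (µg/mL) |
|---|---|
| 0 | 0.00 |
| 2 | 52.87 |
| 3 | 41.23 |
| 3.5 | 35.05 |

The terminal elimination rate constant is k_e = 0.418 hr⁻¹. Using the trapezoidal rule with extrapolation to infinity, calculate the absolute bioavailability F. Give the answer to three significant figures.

Trapezoidal AUC_0→3.5 (oral tablet):
  [0→2]: (0.00+52.87)/2 × 2 = 52.87
  [2→3]: (52.87+41.23)/2 × 1 = 47.05
  [3→3.5]: (41.23+35.05)/2 × 0.5 = 19.07
  Sum = 118.99 µg/mL·hr
Tail: C_last/k_e = 35.05/0.418 = 83.852
AUC_0→∞ (oral tablet) = 118.99 + 83.852 = 202.842 µg/mL·hr
F = (AUC_ev/D_ev)/(AUC_iv/D_iv) = (202.842/250)/(282/250) = 0.811368/1.128 = 0.7193

F = 0.719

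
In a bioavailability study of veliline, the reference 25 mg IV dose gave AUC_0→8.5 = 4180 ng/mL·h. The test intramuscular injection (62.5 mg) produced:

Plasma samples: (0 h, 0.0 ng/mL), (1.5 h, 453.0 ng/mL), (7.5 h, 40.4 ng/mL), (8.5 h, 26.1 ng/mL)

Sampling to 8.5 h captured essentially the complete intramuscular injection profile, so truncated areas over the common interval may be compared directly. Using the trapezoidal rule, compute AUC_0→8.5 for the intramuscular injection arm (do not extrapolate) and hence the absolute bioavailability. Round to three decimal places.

F = 0.177

Trapezoidal AUC_0→8.5 (intramuscular injection):
  [0→1.5]: (0.0+453.0)/2 × 1.5 = 339.75
  [1.5→7.5]: (453.0+40.4)/2 × 6 = 1480.2
  [7.5→8.5]: (40.4+26.1)/2 × 1 = 33.25
  Sum = 1853.2 ng/mL·h
F = (AUC_ev/D_ev)/(AUC_iv/D_iv) = (1853.2/62.5)/(4180/25) = 29.6512/167.2 = 0.1773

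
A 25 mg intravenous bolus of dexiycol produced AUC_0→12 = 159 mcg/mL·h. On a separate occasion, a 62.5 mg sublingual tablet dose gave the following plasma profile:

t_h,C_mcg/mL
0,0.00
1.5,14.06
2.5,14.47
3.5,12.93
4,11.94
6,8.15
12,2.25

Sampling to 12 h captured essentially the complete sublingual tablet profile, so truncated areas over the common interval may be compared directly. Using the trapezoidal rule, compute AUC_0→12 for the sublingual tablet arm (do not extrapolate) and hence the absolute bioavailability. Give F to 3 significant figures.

Trapezoidal AUC_0→12 (sublingual tablet):
  [0→1.5]: (0.00+14.06)/2 × 1.5 = 10.545
  [1.5→2.5]: (14.06+14.47)/2 × 1 = 14.265
  [2.5→3.5]: (14.47+12.93)/2 × 1 = 13.7
  [3.5→4]: (12.93+11.94)/2 × 0.5 = 6.2175
  [4→6]: (11.94+8.15)/2 × 2 = 20.09
  [6→12]: (8.15+2.25)/2 × 6 = 31.2
  Sum = 96.0175 mcg/mL·h
F = (AUC_ev/D_ev)/(AUC_iv/D_iv) = (96.0175/62.5)/(159/25) = 1.53628/6.36 = 0.2416

F = 0.242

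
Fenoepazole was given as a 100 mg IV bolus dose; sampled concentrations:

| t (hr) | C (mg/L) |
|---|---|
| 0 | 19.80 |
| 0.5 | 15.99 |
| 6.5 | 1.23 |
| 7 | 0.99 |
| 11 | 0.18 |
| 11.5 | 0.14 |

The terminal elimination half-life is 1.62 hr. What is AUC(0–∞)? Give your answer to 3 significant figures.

AUC = 63.9 mg/L·hr

Trapezoidal AUC_0→11.5:
  [0→0.5]: (19.80+15.99)/2 × 0.5 = 8.9475
  [0.5→6.5]: (15.99+1.23)/2 × 6 = 51.66
  [6.5→7]: (1.23+0.99)/2 × 0.5 = 0.555
  [7→11]: (0.99+0.18)/2 × 4 = 2.34
  [11→11.5]: (0.18+0.14)/2 × 0.5 = 0.08
  Sum = 63.5825 mg/L·hr
k_e = ln2 / t½ = 0.693147 / 1.62 = 0.4279 hr^-1
Extrapolated tail: C_last / k_e = 0.14 / 0.4279 = 0.327
AUC_0→∞ = 63.5825 + 0.327 = 63.9095 mg/L·hr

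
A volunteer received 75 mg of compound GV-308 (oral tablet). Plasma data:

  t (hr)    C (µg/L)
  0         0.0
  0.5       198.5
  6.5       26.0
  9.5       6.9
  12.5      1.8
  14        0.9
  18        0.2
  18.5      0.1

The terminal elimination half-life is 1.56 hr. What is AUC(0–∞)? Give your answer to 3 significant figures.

Trapezoidal AUC_0→18.5:
  [0→0.5]: (0.0+198.5)/2 × 0.5 = 49.625
  [0.5→6.5]: (198.5+26.0)/2 × 6 = 673.5
  [6.5→9.5]: (26.0+6.9)/2 × 3 = 49.35
  [9.5→12.5]: (6.9+1.8)/2 × 3 = 13.05
  [12.5→14]: (1.8+0.9)/2 × 1.5 = 2.025
  [14→18]: (0.9+0.2)/2 × 4 = 2.2
  [18→18.5]: (0.2+0.1)/2 × 0.5 = 0.075
  Sum = 789.825 µg/L·hr
k_e = ln2 / t½ = 0.693147 / 1.56 = 0.4443 hr^-1
Extrapolated tail: C_last / k_e = 0.1 / 0.4443 = 0.225
AUC_0→∞ = 789.825 + 0.225 = 790.05 µg/L·hr

AUC = 790 µg/L·hr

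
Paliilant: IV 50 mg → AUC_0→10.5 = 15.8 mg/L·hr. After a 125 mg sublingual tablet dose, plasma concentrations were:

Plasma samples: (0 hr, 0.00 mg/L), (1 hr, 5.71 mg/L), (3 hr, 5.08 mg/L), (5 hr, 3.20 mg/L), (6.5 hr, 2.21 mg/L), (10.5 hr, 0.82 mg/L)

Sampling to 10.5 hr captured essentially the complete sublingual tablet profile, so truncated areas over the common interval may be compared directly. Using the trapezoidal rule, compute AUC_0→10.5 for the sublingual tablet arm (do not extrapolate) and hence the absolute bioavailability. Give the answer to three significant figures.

F = 0.811

Trapezoidal AUC_0→10.5 (sublingual tablet):
  [0→1]: (0.00+5.71)/2 × 1 = 2.855
  [1→3]: (5.71+5.08)/2 × 2 = 10.79
  [3→5]: (5.08+3.20)/2 × 2 = 8.28
  [5→6.5]: (3.20+2.21)/2 × 1.5 = 4.0575
  [6.5→10.5]: (2.21+0.82)/2 × 4 = 6.06
  Sum = 32.0425 mg/L·hr
F = (AUC_ev/D_ev)/(AUC_iv/D_iv) = (32.0425/125)/(15.8/50) = 0.25634/0.316 = 0.8112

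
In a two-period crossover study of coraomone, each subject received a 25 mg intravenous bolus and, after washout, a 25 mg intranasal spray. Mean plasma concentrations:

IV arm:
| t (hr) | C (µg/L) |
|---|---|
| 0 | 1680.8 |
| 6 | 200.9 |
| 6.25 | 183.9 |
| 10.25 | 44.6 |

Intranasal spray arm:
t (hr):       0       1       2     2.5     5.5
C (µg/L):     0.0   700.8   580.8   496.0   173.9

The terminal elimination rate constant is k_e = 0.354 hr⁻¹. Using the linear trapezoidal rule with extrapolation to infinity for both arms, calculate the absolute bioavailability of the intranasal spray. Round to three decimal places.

F = 0.439

Trapezoidal AUC_0→10.25 (IV):
  [0→6]: (1680.8+200.9)/2 × 6 = 5645.1
  [6→6.25]: (200.9+183.9)/2 × 0.25 = 48.1
  [6.25→10.25]: (183.9+44.6)/2 × 4 = 457.0
  Sum = 6150.2 µg/L·hr
IV tail: 44.6/0.354 = 125.989; AUC_iv,0→∞ = 6150.2 + 125.989 = 6276.189 µg/L·hr
Trapezoidal AUC_0→5.5 (intranasal spray):
  [0→1]: (0.0+700.8)/2 × 1 = 350.4
  [1→2]: (700.8+580.8)/2 × 1 = 640.8
  [2→2.5]: (580.8+496.0)/2 × 0.5 = 269.2
  [2.5→5.5]: (496.0+173.9)/2 × 3 = 1004.85
  Sum = 2265.25 µg/L·hr
intranasal spray tail: 173.9/0.354 = 491.243; AUC_ev,0→∞ = 2265.25 + 491.243 = 2756.493 µg/L·hr
F = (AUC_ev/D_ev)/(AUC_iv/D_iv) = (2756.493/25)/(6276.189/25) = 110.25972/251.04756 = 0.4392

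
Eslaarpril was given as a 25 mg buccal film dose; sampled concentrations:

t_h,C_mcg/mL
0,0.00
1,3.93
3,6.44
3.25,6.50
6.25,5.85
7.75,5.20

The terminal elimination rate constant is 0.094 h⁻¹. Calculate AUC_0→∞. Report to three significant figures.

AUC = 96.1 mcg/mL·h

Trapezoidal AUC_0→7.75:
  [0→1]: (0.00+3.93)/2 × 1 = 1.965
  [1→3]: (3.93+6.44)/2 × 2 = 10.37
  [3→3.25]: (6.44+6.50)/2 × 0.25 = 1.6175
  [3.25→6.25]: (6.50+5.85)/2 × 3 = 18.525
  [6.25→7.75]: (5.85+5.20)/2 × 1.5 = 8.2875
  Sum = 40.765 mcg/mL·h
Extrapolated tail: C_last / k_e = 5.20 / 0.094 = 55.319
AUC_0→∞ = 40.765 + 55.319 = 96.084 mcg/mL·h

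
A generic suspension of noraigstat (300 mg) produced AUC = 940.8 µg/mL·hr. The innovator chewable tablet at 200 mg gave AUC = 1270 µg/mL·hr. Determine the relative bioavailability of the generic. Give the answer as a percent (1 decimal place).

F_rel = (AUC_test/D_test) / (AUC_ref/D_ref)
      = (940.8/300) / (1270/200)
      = 3.136 / 6.35 = 0.4939 = 49.39%

F_rel = 49.4%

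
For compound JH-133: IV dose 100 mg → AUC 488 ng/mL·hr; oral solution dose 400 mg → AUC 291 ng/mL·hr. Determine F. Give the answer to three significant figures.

F = 0.149

F = (AUC_ev / D_ev) / (AUC_iv / D_iv)
  = (291/400) / (488/100)
  = 0.7275 / 4.88 = 0.1491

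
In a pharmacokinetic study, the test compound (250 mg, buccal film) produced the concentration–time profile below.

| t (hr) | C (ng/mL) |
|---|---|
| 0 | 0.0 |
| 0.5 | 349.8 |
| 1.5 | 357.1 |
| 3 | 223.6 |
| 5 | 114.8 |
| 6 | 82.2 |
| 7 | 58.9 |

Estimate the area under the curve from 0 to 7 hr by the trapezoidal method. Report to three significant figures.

Trapezoidal AUC_0→7:
  [0→0.5]: (0.0+349.8)/2 × 0.5 = 87.45
  [0.5→1.5]: (349.8+357.1)/2 × 1 = 353.45
  [1.5→3]: (357.1+223.6)/2 × 1.5 = 435.525
  [3→5]: (223.6+114.8)/2 × 2 = 338.4
  [5→6]: (114.8+82.2)/2 × 1 = 98.5
  [6→7]: (82.2+58.9)/2 × 1 = 70.55
  Sum = 1383.875 ng/mL·hr

AUC = 1380 ng/mL·hr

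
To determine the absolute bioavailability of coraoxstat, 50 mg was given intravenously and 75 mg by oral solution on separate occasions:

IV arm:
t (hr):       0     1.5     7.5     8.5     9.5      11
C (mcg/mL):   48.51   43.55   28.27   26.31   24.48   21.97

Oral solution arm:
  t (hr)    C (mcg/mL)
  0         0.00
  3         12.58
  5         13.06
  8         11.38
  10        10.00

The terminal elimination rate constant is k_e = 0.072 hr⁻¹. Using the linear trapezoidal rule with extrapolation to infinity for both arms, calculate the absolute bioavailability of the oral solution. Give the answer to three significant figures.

F = 0.238

Trapezoidal AUC_0→11 (IV):
  [0→1.5]: (48.51+43.55)/2 × 1.5 = 69.045
  [1.5→7.5]: (43.55+28.27)/2 × 6 = 215.46
  [7.5→8.5]: (28.27+26.31)/2 × 1 = 27.29
  [8.5→9.5]: (26.31+24.48)/2 × 1 = 25.395
  [9.5→11]: (24.48+21.97)/2 × 1.5 = 34.8375
  Sum = 372.0275 mcg/mL·hr
IV tail: 21.97/0.072 = 305.139; AUC_iv,0→∞ = 372.0275 + 305.139 = 677.1665 mcg/mL·hr
Trapezoidal AUC_0→10 (oral solution):
  [0→3]: (0.00+12.58)/2 × 3 = 18.87
  [3→5]: (12.58+13.06)/2 × 2 = 25.64
  [5→8]: (13.06+11.38)/2 × 3 = 36.66
  [8→10]: (11.38+10.00)/2 × 2 = 21.38
  Sum = 102.55 mcg/mL·hr
oral solution tail: 10.00/0.072 = 138.889; AUC_ev,0→∞ = 102.55 + 138.889 = 241.439 mcg/mL·hr
F = (AUC_ev/D_ev)/(AUC_iv/D_iv) = (241.439/75)/(677.1665/50) = 3.21919/13.54333 = 0.2377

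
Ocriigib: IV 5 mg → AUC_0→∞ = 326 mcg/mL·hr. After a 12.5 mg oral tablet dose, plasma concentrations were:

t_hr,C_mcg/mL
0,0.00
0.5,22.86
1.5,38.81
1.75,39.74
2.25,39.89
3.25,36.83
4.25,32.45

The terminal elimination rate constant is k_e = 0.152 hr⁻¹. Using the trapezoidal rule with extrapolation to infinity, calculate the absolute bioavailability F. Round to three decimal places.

F = 0.433

Trapezoidal AUC_0→4.25 (oral tablet):
  [0→0.5]: (0.00+22.86)/2 × 0.5 = 5.715
  [0.5→1.5]: (22.86+38.81)/2 × 1 = 30.835
  [1.5→1.75]: (38.81+39.74)/2 × 0.25 = 9.81875
  [1.75→2.25]: (39.74+39.89)/2 × 0.5 = 19.9075
  [2.25→3.25]: (39.89+36.83)/2 × 1 = 38.36
  [3.25→4.25]: (36.83+32.45)/2 × 1 = 34.64
  Sum = 139.27625 mcg/mL·hr
Tail: C_last/k_e = 32.45/0.152 = 213.487
AUC_0→∞ (oral tablet) = 139.27625 + 213.487 = 352.76325 mcg/mL·hr
F = (AUC_ev/D_ev)/(AUC_iv/D_iv) = (352.76325/12.5)/(326/5) = 28.22106/65.2 = 0.4328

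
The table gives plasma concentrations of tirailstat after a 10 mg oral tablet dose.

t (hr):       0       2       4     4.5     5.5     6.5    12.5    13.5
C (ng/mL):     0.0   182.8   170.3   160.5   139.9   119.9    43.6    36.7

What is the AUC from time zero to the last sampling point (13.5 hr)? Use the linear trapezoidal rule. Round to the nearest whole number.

Trapezoidal AUC_0→13.5:
  [0→2]: (0.0+182.8)/2 × 2 = 182.8
  [2→4]: (182.8+170.3)/2 × 2 = 353.1
  [4→4.5]: (170.3+160.5)/2 × 0.5 = 82.7
  [4.5→5.5]: (160.5+139.9)/2 × 1 = 150.2
  [5.5→6.5]: (139.9+119.9)/2 × 1 = 129.9
  [6.5→12.5]: (119.9+43.6)/2 × 6 = 490.5
  [12.5→13.5]: (43.6+36.7)/2 × 1 = 40.15
  Sum = 1429.35 ng/mL·hr

AUC = 1429 ng/mL·hr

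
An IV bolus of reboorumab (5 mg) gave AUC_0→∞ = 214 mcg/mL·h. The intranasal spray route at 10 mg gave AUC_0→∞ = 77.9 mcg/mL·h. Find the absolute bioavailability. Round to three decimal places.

F = (AUC_ev / D_ev) / (AUC_iv / D_iv)
  = (77.9/10) / (214/5)
  = 7.79 / 42.8 = 0.1820

F = 0.182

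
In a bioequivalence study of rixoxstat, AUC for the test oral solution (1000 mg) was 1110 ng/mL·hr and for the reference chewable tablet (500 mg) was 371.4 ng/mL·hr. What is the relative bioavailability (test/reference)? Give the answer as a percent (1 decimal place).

F_rel = (AUC_test/D_test) / (AUC_ref/D_ref)
      = (1110/1000) / (371.4/500)
      = 1.11 / 0.7428 = 1.4943 = 149.43%

F_rel = 149.4%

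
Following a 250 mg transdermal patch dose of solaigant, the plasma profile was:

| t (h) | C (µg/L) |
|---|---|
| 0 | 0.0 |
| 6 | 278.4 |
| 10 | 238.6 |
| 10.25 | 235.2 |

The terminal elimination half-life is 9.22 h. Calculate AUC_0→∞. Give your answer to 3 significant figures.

AUC = 5060 µg/L·h

Trapezoidal AUC_0→10.25:
  [0→6]: (0.0+278.4)/2 × 6 = 835.2
  [6→10]: (278.4+238.6)/2 × 4 = 1034.0
  [10→10.25]: (238.6+235.2)/2 × 0.25 = 59.225
  Sum = 1928.425 µg/L·h
k_e = ln2 / t½ = 0.693147 / 9.22 = 0.0752 h^-1
Extrapolated tail: C_last / k_e = 235.2 / 0.0752 = 3127.660
AUC_0→∞ = 1928.425 + 3127.660 = 5056.085 µg/L·h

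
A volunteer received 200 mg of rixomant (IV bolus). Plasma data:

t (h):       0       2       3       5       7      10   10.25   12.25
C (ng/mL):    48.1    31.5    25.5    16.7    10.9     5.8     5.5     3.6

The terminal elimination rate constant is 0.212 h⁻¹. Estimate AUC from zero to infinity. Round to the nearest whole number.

Trapezoidal AUC_0→12.25:
  [0→2]: (48.1+31.5)/2 × 2 = 79.6
  [2→3]: (31.5+25.5)/2 × 1 = 28.5
  [3→5]: (25.5+16.7)/2 × 2 = 42.2
  [5→7]: (16.7+10.9)/2 × 2 = 27.6
  [7→10]: (10.9+5.8)/2 × 3 = 25.05
  [10→10.25]: (5.8+5.5)/2 × 0.25 = 1.4125
  [10.25→12.25]: (5.5+3.6)/2 × 2 = 9.1
  Sum = 213.4625 ng/mL·h
Extrapolated tail: C_last / k_e = 3.6 / 0.212 = 16.981
AUC_0→∞ = 213.4625 + 16.981 = 230.4435 ng/mL·h

AUC = 230 ng/mL·h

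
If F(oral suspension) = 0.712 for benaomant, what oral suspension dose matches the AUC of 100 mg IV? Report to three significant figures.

For equal systemic exposure: F × D_ev = D_iv
D_ev = D_iv / F = 100 / 0.712 = 140.449 mg

D_oral = 140 mg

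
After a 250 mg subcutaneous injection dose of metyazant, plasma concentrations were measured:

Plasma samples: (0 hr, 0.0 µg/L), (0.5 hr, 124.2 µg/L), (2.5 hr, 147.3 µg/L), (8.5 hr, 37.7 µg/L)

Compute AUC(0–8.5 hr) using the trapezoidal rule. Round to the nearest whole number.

AUC = 858 µg/L·hr

Trapezoidal AUC_0→8.5:
  [0→0.5]: (0.0+124.2)/2 × 0.5 = 31.05
  [0.5→2.5]: (124.2+147.3)/2 × 2 = 271.5
  [2.5→8.5]: (147.3+37.7)/2 × 6 = 555.0
  Sum = 857.55 µg/L·hr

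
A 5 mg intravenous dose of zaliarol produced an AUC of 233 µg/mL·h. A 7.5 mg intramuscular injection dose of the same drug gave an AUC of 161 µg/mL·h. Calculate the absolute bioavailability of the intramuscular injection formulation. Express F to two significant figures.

F = (AUC_ev / D_ev) / (AUC_iv / D_iv)
  = (161/7.5) / (233/5)
  = 21.4667 / 46.6 = 0.4607

F = 0.46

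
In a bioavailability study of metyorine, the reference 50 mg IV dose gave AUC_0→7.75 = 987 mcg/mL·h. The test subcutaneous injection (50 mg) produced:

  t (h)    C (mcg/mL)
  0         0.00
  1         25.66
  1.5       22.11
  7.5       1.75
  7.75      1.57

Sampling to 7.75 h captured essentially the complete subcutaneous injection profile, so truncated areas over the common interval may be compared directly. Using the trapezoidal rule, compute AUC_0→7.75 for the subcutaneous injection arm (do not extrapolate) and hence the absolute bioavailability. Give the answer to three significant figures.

F = 0.0980

Trapezoidal AUC_0→7.75 (subcutaneous injection):
  [0→1]: (0.00+25.66)/2 × 1 = 12.83
  [1→1.5]: (25.66+22.11)/2 × 0.5 = 11.9425
  [1.5→7.5]: (22.11+1.75)/2 × 6 = 71.58
  [7.5→7.75]: (1.75+1.57)/2 × 0.25 = 0.415
  Sum = 96.7675 mcg/mL·h
F = (AUC_ev/D_ev)/(AUC_iv/D_iv) = (96.7675/50)/(987/50) = 1.93535/19.74 = 0.0980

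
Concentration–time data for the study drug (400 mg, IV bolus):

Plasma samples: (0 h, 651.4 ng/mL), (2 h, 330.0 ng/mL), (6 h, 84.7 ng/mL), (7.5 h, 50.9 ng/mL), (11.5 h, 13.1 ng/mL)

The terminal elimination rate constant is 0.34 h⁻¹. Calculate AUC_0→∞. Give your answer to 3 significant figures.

Trapezoidal AUC_0→11.5:
  [0→2]: (651.4+330.0)/2 × 2 = 981.4
  [2→6]: (330.0+84.7)/2 × 4 = 829.4
  [6→7.5]: (84.7+50.9)/2 × 1.5 = 101.7
  [7.5→11.5]: (50.9+13.1)/2 × 4 = 128.0
  Sum = 2040.5 ng/mL·h
Extrapolated tail: C_last / k_e = 13.1 / 0.34 = 38.529
AUC_0→∞ = 2040.5 + 38.529 = 2079.029 ng/mL·h

AUC = 2080 ng/mL·h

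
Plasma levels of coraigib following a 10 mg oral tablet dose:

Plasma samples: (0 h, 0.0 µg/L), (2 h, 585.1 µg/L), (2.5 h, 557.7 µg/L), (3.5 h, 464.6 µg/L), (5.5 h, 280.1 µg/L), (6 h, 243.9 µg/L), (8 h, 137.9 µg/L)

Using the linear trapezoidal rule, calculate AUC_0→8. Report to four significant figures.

AUC = 2639 µg/L·h

Trapezoidal AUC_0→8:
  [0→2]: (0.0+585.1)/2 × 2 = 585.1
  [2→2.5]: (585.1+557.7)/2 × 0.5 = 285.7
  [2.5→3.5]: (557.7+464.6)/2 × 1 = 511.15
  [3.5→5.5]: (464.6+280.1)/2 × 2 = 744.7
  [5.5→6]: (280.1+243.9)/2 × 0.5 = 131.0
  [6→8]: (243.9+137.9)/2 × 2 = 381.8
  Sum = 2639.45 µg/L·h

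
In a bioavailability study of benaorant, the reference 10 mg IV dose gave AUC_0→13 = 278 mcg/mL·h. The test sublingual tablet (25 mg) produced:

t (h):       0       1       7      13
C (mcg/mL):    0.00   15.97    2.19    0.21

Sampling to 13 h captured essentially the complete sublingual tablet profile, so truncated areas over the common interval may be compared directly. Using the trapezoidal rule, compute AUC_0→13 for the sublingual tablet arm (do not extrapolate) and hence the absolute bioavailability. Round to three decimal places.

Trapezoidal AUC_0→13 (sublingual tablet):
  [0→1]: (0.00+15.97)/2 × 1 = 7.985
  [1→7]: (15.97+2.19)/2 × 6 = 54.48
  [7→13]: (2.19+0.21)/2 × 6 = 7.2
  Sum = 69.665 mcg/mL·h
F = (AUC_ev/D_ev)/(AUC_iv/D_iv) = (69.665/25)/(278/10) = 2.7866/27.8 = 0.1002

F = 0.100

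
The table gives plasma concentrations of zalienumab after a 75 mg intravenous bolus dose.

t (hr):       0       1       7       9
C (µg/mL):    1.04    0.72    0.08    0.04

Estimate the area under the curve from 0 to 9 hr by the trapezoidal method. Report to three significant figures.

Trapezoidal AUC_0→9:
  [0→1]: (1.04+0.72)/2 × 1 = 0.88
  [1→7]: (0.72+0.08)/2 × 6 = 2.4
  [7→9]: (0.08+0.04)/2 × 2 = 0.12
  Sum = 3.4 µg/mL·hr

AUC = 3.40 µg/mL·hr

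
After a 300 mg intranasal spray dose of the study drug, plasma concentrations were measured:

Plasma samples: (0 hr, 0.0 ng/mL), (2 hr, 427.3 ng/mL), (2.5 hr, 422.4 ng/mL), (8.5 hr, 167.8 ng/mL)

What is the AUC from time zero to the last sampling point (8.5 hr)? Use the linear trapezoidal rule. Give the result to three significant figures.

AUC = 2410 ng/mL·hr

Trapezoidal AUC_0→8.5:
  [0→2]: (0.0+427.3)/2 × 2 = 427.3
  [2→2.5]: (427.3+422.4)/2 × 0.5 = 212.425
  [2.5→8.5]: (422.4+167.8)/2 × 6 = 1770.6
  Sum = 2410.325 ng/mL·hr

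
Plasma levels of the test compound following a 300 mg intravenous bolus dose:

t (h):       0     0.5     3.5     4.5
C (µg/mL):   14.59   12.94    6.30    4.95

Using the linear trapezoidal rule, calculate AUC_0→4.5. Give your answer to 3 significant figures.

AUC = 41.4 µg/mL·h

Trapezoidal AUC_0→4.5:
  [0→0.5]: (14.59+12.94)/2 × 0.5 = 6.8825
  [0.5→3.5]: (12.94+6.30)/2 × 3 = 28.86
  [3.5→4.5]: (6.30+4.95)/2 × 1 = 5.625
  Sum = 41.3675 µg/mL·h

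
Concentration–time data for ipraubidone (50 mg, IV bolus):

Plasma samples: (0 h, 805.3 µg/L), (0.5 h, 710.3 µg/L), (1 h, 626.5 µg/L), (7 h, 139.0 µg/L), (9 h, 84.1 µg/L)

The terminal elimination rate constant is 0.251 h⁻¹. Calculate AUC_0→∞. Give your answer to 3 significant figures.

AUC = 3570 µg/L·h

Trapezoidal AUC_0→9:
  [0→0.5]: (805.3+710.3)/2 × 0.5 = 378.9
  [0.5→1]: (710.3+626.5)/2 × 0.5 = 334.2
  [1→7]: (626.5+139.0)/2 × 6 = 2296.5
  [7→9]: (139.0+84.1)/2 × 2 = 223.1
  Sum = 3232.7 µg/L·h
Extrapolated tail: C_last / k_e = 84.1 / 0.251 = 335.060
AUC_0→∞ = 3232.7 + 335.060 = 3567.76 µg/L·h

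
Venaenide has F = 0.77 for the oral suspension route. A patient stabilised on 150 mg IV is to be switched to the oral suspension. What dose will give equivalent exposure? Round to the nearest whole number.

D_oral = 195 mg

For equal systemic exposure: F × D_ev = D_iv
D_ev = D_iv / F = 150 / 0.77 = 194.805 mg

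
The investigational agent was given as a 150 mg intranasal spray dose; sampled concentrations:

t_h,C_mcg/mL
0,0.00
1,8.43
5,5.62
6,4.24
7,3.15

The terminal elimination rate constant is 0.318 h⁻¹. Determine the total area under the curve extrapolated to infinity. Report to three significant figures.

Trapezoidal AUC_0→7:
  [0→1]: (0.00+8.43)/2 × 1 = 4.215
  [1→5]: (8.43+5.62)/2 × 4 = 28.1
  [5→6]: (5.62+4.24)/2 × 1 = 4.93
  [6→7]: (4.24+3.15)/2 × 1 = 3.695
  Sum = 40.94 mcg/mL·h
Extrapolated tail: C_last / k_e = 3.15 / 0.318 = 9.906
AUC_0→∞ = 40.94 + 9.906 = 50.846 mcg/mL·h

AUC = 50.8 mcg/mL·h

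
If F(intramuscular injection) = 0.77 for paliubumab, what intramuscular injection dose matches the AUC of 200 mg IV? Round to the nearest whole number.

D_intramuscular = 260 mg

For equal systemic exposure: F × D_ev = D_iv
D_ev = D_iv / F = 200 / 0.77 = 259.74 mg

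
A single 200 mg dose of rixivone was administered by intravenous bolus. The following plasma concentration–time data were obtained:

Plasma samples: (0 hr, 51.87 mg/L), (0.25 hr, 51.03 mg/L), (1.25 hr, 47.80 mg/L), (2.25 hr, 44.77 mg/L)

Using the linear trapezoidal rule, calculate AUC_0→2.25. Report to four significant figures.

AUC = 108.6 mg/L·hr

Trapezoidal AUC_0→2.25:
  [0→0.25]: (51.87+51.03)/2 × 0.25 = 12.8625
  [0.25→1.25]: (51.03+47.80)/2 × 1 = 49.415
  [1.25→2.25]: (47.80+44.77)/2 × 1 = 46.285
  Sum = 108.5625 mg/L·hr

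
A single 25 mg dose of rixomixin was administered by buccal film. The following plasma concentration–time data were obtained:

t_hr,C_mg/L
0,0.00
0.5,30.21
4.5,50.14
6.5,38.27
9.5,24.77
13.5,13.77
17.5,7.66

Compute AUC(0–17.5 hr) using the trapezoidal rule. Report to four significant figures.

AUC = 471.2 mg/L·hr

Trapezoidal AUC_0→17.5:
  [0→0.5]: (0.00+30.21)/2 × 0.5 = 7.5525
  [0.5→4.5]: (30.21+50.14)/2 × 4 = 160.7
  [4.5→6.5]: (50.14+38.27)/2 × 2 = 88.41
  [6.5→9.5]: (38.27+24.77)/2 × 3 = 94.56
  [9.5→13.5]: (24.77+13.77)/2 × 4 = 77.08
  [13.5→17.5]: (13.77+7.66)/2 × 4 = 42.86
  Sum = 471.1625 mg/L·hr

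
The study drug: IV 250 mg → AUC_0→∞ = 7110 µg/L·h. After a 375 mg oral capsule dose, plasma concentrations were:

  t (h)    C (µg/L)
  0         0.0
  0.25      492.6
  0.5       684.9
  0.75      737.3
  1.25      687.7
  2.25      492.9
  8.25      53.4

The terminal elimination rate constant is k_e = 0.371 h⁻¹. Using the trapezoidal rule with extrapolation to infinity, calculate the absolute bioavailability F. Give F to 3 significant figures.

Trapezoidal AUC_0→8.25 (oral capsule):
  [0→0.25]: (0.0+492.6)/2 × 0.25 = 61.575
  [0.25→0.5]: (492.6+684.9)/2 × 0.25 = 147.1875
  [0.5→0.75]: (684.9+737.3)/2 × 0.25 = 177.775
  [0.75→1.25]: (737.3+687.7)/2 × 0.5 = 356.25
  [1.25→2.25]: (687.7+492.9)/2 × 1 = 590.3
  [2.25→8.25]: (492.9+53.4)/2 × 6 = 1638.9
  Sum = 2971.9875 µg/L·h
Tail: C_last/k_e = 53.4/0.371 = 143.935
AUC_0→∞ (oral capsule) = 2971.9875 + 143.935 = 3115.9225 µg/L·h
F = (AUC_ev/D_ev)/(AUC_iv/D_iv) = (3115.9225/375)/(7110/250) = 8.30913/28.44 = 0.2922

F = 0.292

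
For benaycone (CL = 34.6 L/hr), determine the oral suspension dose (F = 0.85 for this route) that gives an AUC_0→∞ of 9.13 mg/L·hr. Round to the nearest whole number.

Dose = 372 mg

Dose = CL × AUC_0→∞ / F
     = 34.6 × 9.13 / 0.85 = 371.645 mg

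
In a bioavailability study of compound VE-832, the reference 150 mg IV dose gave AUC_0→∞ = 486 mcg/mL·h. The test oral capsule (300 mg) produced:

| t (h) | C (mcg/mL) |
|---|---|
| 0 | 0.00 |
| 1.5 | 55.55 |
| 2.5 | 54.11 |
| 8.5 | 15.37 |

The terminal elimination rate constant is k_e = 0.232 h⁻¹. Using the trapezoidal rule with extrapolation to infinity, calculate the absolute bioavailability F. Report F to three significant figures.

F = 0.382

Trapezoidal AUC_0→8.5 (oral capsule):
  [0→1.5]: (0.00+55.55)/2 × 1.5 = 41.6625
  [1.5→2.5]: (55.55+54.11)/2 × 1 = 54.83
  [2.5→8.5]: (54.11+15.37)/2 × 6 = 208.44
  Sum = 304.9325 mcg/mL·h
Tail: C_last/k_e = 15.37/0.232 = 66.250
AUC_0→∞ (oral capsule) = 304.9325 + 66.250 = 371.1825 mcg/mL·h
F = (AUC_ev/D_ev)/(AUC_iv/D_iv) = (371.1825/300)/(486/150) = 1.237275/3.24 = 0.3819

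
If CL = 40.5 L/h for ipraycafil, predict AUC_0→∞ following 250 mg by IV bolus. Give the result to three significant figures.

AUC_0→∞ = Dose_iv / CL
        = 250 / 40.5 = 6.17284 mg/L·h

AUC = 6.17 mg/L·h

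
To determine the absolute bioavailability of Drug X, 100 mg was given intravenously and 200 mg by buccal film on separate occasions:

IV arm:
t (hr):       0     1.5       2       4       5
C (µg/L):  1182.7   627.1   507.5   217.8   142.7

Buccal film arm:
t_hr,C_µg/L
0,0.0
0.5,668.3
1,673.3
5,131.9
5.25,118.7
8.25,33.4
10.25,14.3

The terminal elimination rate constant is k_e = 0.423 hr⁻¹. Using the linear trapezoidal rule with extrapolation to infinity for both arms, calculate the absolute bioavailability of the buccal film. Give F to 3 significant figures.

F = 0.425

Trapezoidal AUC_0→5 (IV):
  [0→1.5]: (1182.7+627.1)/2 × 1.5 = 1357.35
  [1.5→2]: (627.1+507.5)/2 × 0.5 = 283.65
  [2→4]: (507.5+217.8)/2 × 2 = 725.3
  [4→5]: (217.8+142.7)/2 × 1 = 180.25
  Sum = 2546.55 µg/L·hr
IV tail: 142.7/0.423 = 337.352; AUC_iv,0→∞ = 2546.55 + 337.352 = 2883.902 µg/L·hr
Trapezoidal AUC_0→10.25 (buccal film):
  [0→0.5]: (0.0+668.3)/2 × 0.5 = 167.075
  [0.5→1]: (668.3+673.3)/2 × 0.5 = 335.4
  [1→5]: (673.3+131.9)/2 × 4 = 1610.4
  [5→5.25]: (131.9+118.7)/2 × 0.25 = 31.325
  [5.25→8.25]: (118.7+33.4)/2 × 3 = 228.15
  [8.25→10.25]: (33.4+14.3)/2 × 2 = 47.7
  Sum = 2420.05 µg/L·hr
buccal film tail: 14.3/0.423 = 33.806; AUC_ev,0→∞ = 2420.05 + 33.806 = 2453.856 µg/L·hr
F = (AUC_ev/D_ev)/(AUC_iv/D_iv) = (2453.856/200)/(2883.902/100) = 12.26928/28.83902 = 0.4254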